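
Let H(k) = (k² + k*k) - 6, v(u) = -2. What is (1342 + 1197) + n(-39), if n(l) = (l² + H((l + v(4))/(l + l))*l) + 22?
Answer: 334967/78 ≈ 4294.4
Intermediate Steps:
H(k) = -6 + 2*k² (H(k) = (k² + k²) - 6 = 2*k² - 6 = -6 + 2*k²)
n(l) = 22 + l² + l*(-6 + (-2 + l)²/(2*l²)) (n(l) = (l² + (-6 + 2*((l - 2)/(l + l))²)*l) + 22 = (l² + (-6 + 2*((-2 + l)/((2*l)))²)*l) + 22 = (l² + (-6 + 2*((-2 + l)*(1/(2*l)))²)*l) + 22 = (l² + (-6 + 2*((-2 + l)/(2*l))²)*l) + 22 = (l² + (-6 + 2*((-2 + l)²/(4*l²)))*l) + 22 = (l² + (-6 + (-2 + l)²/(2*l²))*l) + 22 = (l² + l*(-6 + (-2 + l)²/(2*l²))) + 22 = 22 + l² + l*(-6 + (-2 + l)²/(2*l²)))
(1342 + 1197) + n(-39) = (1342 + 1197) + (20 + (-39)² + 2/(-39) - 11/2*(-39)) = 2539 + (20 + 1521 + 2*(-1/39) + 429/2) = 2539 + (20 + 1521 - 2/39 + 429/2) = 2539 + 136925/78 = 334967/78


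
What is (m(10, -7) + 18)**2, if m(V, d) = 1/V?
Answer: 32761/100 ≈ 327.61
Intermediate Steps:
(m(10, -7) + 18)**2 = (1/10 + 18)**2 = (181/10)**2 = 32761/100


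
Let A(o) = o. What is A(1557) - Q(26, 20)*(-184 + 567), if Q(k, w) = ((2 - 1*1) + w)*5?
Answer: -38658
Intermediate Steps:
Q(k, w) = 5 + 5*w (Q(k, w) = ((2 - 1) + w)*5 = (1 + w)*5 = 5 + 5*w)
A(1557) - Q(26, 20)*(-184 + 567) = 1557 - (5 + 5*20)*(-184 + 567) = 1557 - (5 + 100)*383 = 1557 - 105*383 = 1557 - 1*40215 = 1557 - 40215 = -38658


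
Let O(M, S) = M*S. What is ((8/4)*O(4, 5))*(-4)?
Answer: -160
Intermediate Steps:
((8/4)*O(4, 5))*(-4) = ((8/4)*(4*5))*(-4) = ((8*(¼))*20)*(-4) = (2*20)*(-4) = 40*(-4) = -160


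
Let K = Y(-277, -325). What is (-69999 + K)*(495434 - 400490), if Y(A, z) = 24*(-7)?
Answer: -6661935648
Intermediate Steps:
Y(A, z) = -168
K = -168
(-69999 + K)*(495434 - 400490) = (-69999 - 168)*(495434 - 400490) = -70167*94944 = -6661935648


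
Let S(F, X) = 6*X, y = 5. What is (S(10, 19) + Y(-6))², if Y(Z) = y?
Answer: 14161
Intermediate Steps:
Y(Z) = 5
(S(10, 19) + Y(-6))² = (6*19 + 5)² = (114 + 5)² = 119² = 14161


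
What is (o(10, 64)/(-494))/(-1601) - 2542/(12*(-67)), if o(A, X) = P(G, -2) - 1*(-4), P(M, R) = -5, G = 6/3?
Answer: 251306468/79484847 ≈ 3.1617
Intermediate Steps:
G = 2 (G = 6*(⅓) = 2)
o(A, X) = -1 (o(A, X) = -5 - 1*(-4) = -5 + 4 = -1)
(o(10, 64)/(-494))/(-1601) - 2542/(12*(-67)) = -1/(-494)/(-1601) - 2542/(12*(-67)) = -1*(-1/494)*(-1/1601) - 2542/(-804) = (1/494)*(-1/1601) - 2542*(-1/804) = -1/790894 + 1271/402 = 251306468/79484847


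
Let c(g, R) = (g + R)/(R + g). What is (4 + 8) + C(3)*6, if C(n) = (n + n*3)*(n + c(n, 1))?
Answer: 300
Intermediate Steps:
c(g, R) = 1 (c(g, R) = (R + g)/(R + g) = 1)
C(n) = 4*n*(1 + n) (C(n) = (n + n*3)*(n + 1) = (n + 3*n)*(1 + n) = (4*n)*(1 + n) = 4*n*(1 + n))
(4 + 8) + C(3)*6 = (4 + 8) + (4*3*(1 + 3))*6 = 12 + (4*3*4)*6 = 12 + 48*6 = 12 + 288 = 300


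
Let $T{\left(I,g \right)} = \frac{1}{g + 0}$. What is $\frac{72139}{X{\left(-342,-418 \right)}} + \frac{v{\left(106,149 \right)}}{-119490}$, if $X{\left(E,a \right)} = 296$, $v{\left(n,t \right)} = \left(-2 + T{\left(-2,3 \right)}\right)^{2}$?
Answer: $\frac{7757899459}{31832136} \approx 243.71$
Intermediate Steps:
$T{\left(I,g \right)} = \frac{1}{g}$
$v{\left(n,t \right)} = \frac{25}{9}$ ($v{\left(n,t \right)} = \left(-2 + \frac{1}{3}\right)^{2} = \left(- \frac{5}{3}\right)^{2} = \frac{25}{9}$)
$\frac{72139}{X{\left(-342,-418 \right)}} + \frac{v{\left(106,149 \right)}}{-119490} = \frac{72139}{296} + \frac{25}{9 \left(-119490\right)} = 72139 \cdot \frac{1}{296} + \frac{25}{9} \left(- \frac{1}{119490}\right) = \frac{72139}{296} - \frac{5}{215082} = \frac{7757899459}{31832136}$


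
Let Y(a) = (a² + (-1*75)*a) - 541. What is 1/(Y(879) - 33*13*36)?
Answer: 1/690731 ≈ 1.4477e-6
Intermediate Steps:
Y(a) = -541 + a² - 75*a (Y(a) = (a² - 75*a) - 541 = -541 + a² - 75*a)
1/(Y(879) - 33*13*36) = 1/((-541 + 879² - 75*879) - 33*13*36) = 1/((-541 + 772641 - 65925) - 429*36) = 1/(706175 - 15444) = 1/690731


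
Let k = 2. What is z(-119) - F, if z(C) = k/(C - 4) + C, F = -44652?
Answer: 5477557/123 ≈ 44533.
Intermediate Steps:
z(C) = C + 2/(-4 + C) (z(C) = 2/(C - 4) + C = 2/(-4 + C) + C = C + 2/(-4 + C))
z(-119) - F = (2 + (-119)² - 4*(-119))/(-4 - 119) - 1*(-44652) = (2 + 14161 + 476)/(-123) + 44652 = -1/123*14639 + 44652 = -14639/123 + 44652 = 5477557/123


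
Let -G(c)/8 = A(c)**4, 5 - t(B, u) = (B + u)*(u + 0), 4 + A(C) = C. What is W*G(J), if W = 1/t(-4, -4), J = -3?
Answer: 19208/27 ≈ 711.41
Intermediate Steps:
A(C) = -4 + C
t(B, u) = 5 - u*(B + u) (t(B, u) = 5 - (B + u)*(u + 0) = 5 - (B + u)*u = 5 - u*(B + u))
G(c) = -8*(-4 + c)**4
W = -1/27 (W = 1/(5 - 1*(-4)**2 - 1*(-4)*(-4)) = 1/(5 - 1*16 - 16) = 1/(5 - 16 - 16) = 1/(-27) = -1/27 ≈ -0.037037)
W*G(J) = -(-8)*(-4 - 3)**4/27 = -(-8)*(-7)**4/27 = -(-8)*2401/27 = -1/27*(-19208) = 19208/27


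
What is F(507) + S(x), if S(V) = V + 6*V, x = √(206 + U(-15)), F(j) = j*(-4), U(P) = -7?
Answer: -2028 + 7*√199 ≈ -1929.3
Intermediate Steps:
F(j) = -4*j
x = √199 (x = √(206 - 7) = √199 ≈ 14.107)
S(V) = 7*V
F(507) + S(x) = -4*507 + 7*√199 = -2028 + 7*√199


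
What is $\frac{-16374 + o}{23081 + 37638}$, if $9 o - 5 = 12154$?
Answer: $- \frac{15023}{60719} \approx -0.24742$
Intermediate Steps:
$o = 1351$ ($o = \frac{5}{9} + \frac{1}{9} \cdot 12154 = \frac{5}{9} + \frac{12154}{9} = 1351$)
$\frac{-16374 + o}{23081 + 37638} = \frac{-16374 + 1351}{23081 + 37638} = - \frac{15023}{60719}$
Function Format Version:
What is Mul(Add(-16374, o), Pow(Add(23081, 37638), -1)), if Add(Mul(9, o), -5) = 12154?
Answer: Rational(-15023, 60719) ≈ -0.24742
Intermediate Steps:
o = 1351 (o = Add(Rational(5, 9), Mul(Rational(1, 9), 12154)) = Add(Rational(5, 9), Rational(12154, 9)) = 1351)
Mul(Add(-16374, o), Pow(Add(23081, 37638), -1)) = Mul(Add(-16374, 1351), Pow(Add(23081, 37638), -1)) = Mul(-15023, Pow(60719, -1)) = Mul(-15023, Rational(1, 60719)) = Rational(-15023, 60719)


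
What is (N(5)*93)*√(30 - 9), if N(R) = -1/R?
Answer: -93*√21/5 ≈ -85.236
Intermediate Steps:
(N(5)*93)*√(30 - 9) = (-1/5*93)*√(30 - 9) = (-1*⅕*93)*√21 = (-⅕*93)*√21 = -93*√21/5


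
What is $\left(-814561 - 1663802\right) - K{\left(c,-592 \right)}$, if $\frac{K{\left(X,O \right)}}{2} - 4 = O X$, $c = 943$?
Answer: $-1361859$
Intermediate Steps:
$K{\left(X,O \right)} = 8 + 2 O X$
$\left(-814561 - 1663802\right) - K{\left(c,-592 \right)} = \left(-814561 - 1663802\right) - \left(8 + 2 \left(-592\right) 943\right) = \left(-814561 - 1663802\right) - \left(8 - 1116512\right) = -2478363 - -1116504 = -2478363 + 1116504 = -1361859$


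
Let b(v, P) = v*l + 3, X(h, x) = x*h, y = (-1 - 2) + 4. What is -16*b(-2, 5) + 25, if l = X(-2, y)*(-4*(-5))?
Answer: -1303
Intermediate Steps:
y = 1 (y = -3 + 4 = 1)
X(h, x) = h*x
l = -40 (l = (-2*1)*(-4*(-5)) = -2*20 = -40)
b(v, P) = 3 - 40*v (b(v, P) = v*(-40) + 3 = -40*v + 3 = 3 - 40*v)
-16*b(-2, 5) + 25 = -16*(3 - 40*(-2)) + 25 = -16*(3 + 80) + 25 = -16*83 + 25 = -1328 + 25 = -1303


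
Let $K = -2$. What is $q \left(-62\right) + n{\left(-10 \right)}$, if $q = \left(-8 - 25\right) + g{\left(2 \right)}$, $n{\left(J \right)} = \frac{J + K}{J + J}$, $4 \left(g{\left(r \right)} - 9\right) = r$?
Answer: $\frac{7288}{5} \approx 1457.6$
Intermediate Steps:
$g{\left(r \right)} = 9 + \frac{r}{4}$
$n{\left(J \right)} = \frac{-2 + J}{2 J}$ ($n{\left(J \right)} = \frac{J - 2}{J + J} = \frac{-2 + J}{2 J}$)
$q = - \frac{47}{2}$ ($q = \left(-8 - 25\right) + \left(9 + \frac{1}{4} \cdot 2\right) = -33 + \left(9 + \frac{1}{2}\right) = -33 + \frac{19}{2} = - \frac{47}{2} \approx -23.5$)
$q \left(-62\right) + n{\left(-10 \right)} = \left(- \frac{47}{2}\right) \left(-62\right) + \frac{-2 - 10}{2 \left(-10\right)} = 1457 + \frac{1}{2} \left(- \frac{1}{10}\right) \left(-12\right) = 1457 + \frac{3}{5} = \frac{7288}{5}$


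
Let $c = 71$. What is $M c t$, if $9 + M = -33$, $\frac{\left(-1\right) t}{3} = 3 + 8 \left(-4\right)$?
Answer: $-259434$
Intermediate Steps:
$t = 87$ ($t = - 3 \left(3 + 8 \left(-4\right)\right) = - 3 \left(3 - 32\right) = \left(-3\right) \left(-29\right) = 87$)
$M = -42$ ($M = -9 - 33 = -42$)
$M c t = \left(-42\right) 71 \cdot 87 = \left(-2982\right) 87 = -259434$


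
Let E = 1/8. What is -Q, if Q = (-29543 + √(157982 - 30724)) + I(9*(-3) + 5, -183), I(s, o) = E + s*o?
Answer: 204135/8 - √127258 ≈ 25160.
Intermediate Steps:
E = ⅛ ≈ 0.12500
I(s, o) = ⅛ + o*s (I(s, o) = ⅛ + s*o = ⅛ + o*s)
Q = -204135/8 + √127258 (Q = (-29543 + √(157982 - 30724)) + (⅛ - 183*(9*(-3) + 5)) = (-29543 + √127258) + (⅛ - 183*(-27 + 5)) = (-29543 + √127258) + (⅛ - 183*(-22)) = (-29543 + √127258) + (⅛ + 4026) = (-29543 + √127258) + 32209/8 = -204135/8 + √127258 ≈ -25160.)
-Q = -(-204135/8 + √127258) = 204135/8 - √127258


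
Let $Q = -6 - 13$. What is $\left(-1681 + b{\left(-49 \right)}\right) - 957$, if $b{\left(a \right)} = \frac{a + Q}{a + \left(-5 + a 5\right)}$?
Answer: $- \frac{788694}{299} \approx -2637.8$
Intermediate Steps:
$Q = -19$ ($Q = -6 - 13 = -19$)
$b{\left(a \right)} = \frac{-19 + a}{-5 + 6 a}$ ($b{\left(a \right)} = \frac{a - 19}{a + \left(-5 + a 5\right)} = \frac{-19 + a}{a + \left(-5 + 5 a\right)} = \frac{-19 + a}{-5 + 6 a}$)
$\left(-1681 + b{\left(-49 \right)}\right) - 957 = \left(-1681 + \frac{-19 - 49}{-5 + 6 \left(-49\right)}\right) - 957 = \left(-1681 + \frac{1}{-5 - 294} \left(-68\right)\right) - 957 = \left(-1681 + \frac{1}{-299} \left(-68\right)\right) - 957 = \left(-1681 - - \frac{68}{299}\right) - 957 = \left(-1681 + \frac{68}{299}\right) - 957 = - \frac{502551}{299} - 957 = - \frac{788694}{299}$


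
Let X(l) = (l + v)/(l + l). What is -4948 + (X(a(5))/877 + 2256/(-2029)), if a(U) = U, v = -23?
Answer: -44033083241/8897165 ≈ -4949.1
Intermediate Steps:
X(l) = (-23 + l)/(2*l) (X(l) = (l - 23)/(l + l) = (-23 + l)/((2*l)) = (-23 + l)*(1/(2*l)) = (-23 + l)/(2*l))
-4948 + (X(a(5))/877 + 2256/(-2029)) = -4948 + (((1/2)*(-23 + 5)/5)/877 + 2256/(-2029)) = -4948 + (((1/2)*(1/5)*(-18))*(1/877) + 2256*(-1/2029)) = -4948 + (-9/5*1/877 - 2256/2029) = -4948 + (-9/4385 - 2256/2029) = -4948 - 9910821/8897165 = -44033083241/8897165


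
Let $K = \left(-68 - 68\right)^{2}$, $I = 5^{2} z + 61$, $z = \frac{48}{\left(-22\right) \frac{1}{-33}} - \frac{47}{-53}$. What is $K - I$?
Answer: $\frac{880480}{53} \approx 16613.0$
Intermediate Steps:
$z = \frac{3863}{53}$ ($z = \frac{48}{\left(-22\right) \left(- \frac{1}{33}\right)} - - \frac{47}{53} = \frac{48}{\frac{2}{3}} + \frac{47}{53} = 48 \cdot \frac{3}{2} + \frac{47}{53} = 72 + \frac{47}{53} = \frac{3863}{53} \approx 72.887$)
$I = \frac{99808}{53}$ ($I = 5^{2} \cdot \frac{3863}{53} + 61 = 25 \cdot \frac{3863}{53} + 61 = \frac{96575}{53} + 61 = \frac{99808}{53} \approx 1883.2$)
$K = 18496$ ($K = \left(-68 - 68\right)^{2} = \left(-136\right)^{2} = 18496$)
$K - I = 18496 - \frac{99808}{53} = \frac{880480}{53}$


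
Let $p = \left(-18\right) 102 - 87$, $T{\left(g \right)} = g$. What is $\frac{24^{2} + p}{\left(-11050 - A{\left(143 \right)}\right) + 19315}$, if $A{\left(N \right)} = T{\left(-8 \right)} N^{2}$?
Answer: $- \frac{1347}{171857} \approx -0.0078379$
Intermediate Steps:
$A{\left(N \right)} = - 8 N^{2}$
$p = -1923$ ($p = -1836 - 87 = -1923$)
$\frac{24^{2} + p}{\left(-11050 - A{\left(143 \right)}\right) + 19315} = \frac{24^{2} - 1923}{\left(-11050 - - 8 \cdot 143^{2}\right) + 19315} = \frac{576 - 1923}{\left(-11050 - \left(-8\right) 20449\right) + 19315} = - \frac{1347}{\left(-11050 - -163592\right) + 19315} = - \frac{1347}{\left(-11050 + 163592\right) + 19315} = - \frac{1347}{152542 + 19315} = - \frac{1347}{171857}$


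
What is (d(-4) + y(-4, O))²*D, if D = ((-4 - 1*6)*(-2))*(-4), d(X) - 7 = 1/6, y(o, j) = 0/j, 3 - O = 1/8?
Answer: -36980/9 ≈ -4108.9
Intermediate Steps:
O = 23/8 (O = 3 - 1/8 = 3 - 1*⅛ = 3 - ⅛ = 23/8 ≈ 2.8750)
y(o, j) = 0
d(X) = 43/6 (d(X) = 7 + 1/6 = 7 + ⅙ = 43/6)
D = -80 (D = ((-4 - 6)*(-2))*(-4) = -10*(-2)*(-4) = 20*(-4) = -80)
(d(-4) + y(-4, O))²*D = (43/6 + 0)²*(-80) = (43/6)²*(-80) = (1849/36)*(-80) = -36980/9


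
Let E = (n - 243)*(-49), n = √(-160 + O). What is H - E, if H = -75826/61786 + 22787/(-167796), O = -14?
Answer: -61729641414535/5183721828 + 49*I*√174 ≈ -11908.0 + 646.35*I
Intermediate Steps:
n = I*√174 (n = √(-160 - 14) = √(-174) = I*√174 ≈ 13.191*I)
E = 11907 - 49*I*√174 (E = (I*√174 - 243)*(-49) = (-243 + I*√174)*(-49) = 11907 - 49*I*√174 ≈ 11907.0 - 646.35*I)
H = -7065608539/5183721828 (H = -75826*1/61786 + 22787*(-1/167796) = -37913/30893 - 22787/167796 = -7065608539/5183721828 ≈ -1.3630)
H - E = -7065608539/5183721828 - (11907 - 49*I*√174) = -7065608539/5183721828 + (-11907 + 49*I*√174) = -61729641414535/5183721828 + 49*I*√174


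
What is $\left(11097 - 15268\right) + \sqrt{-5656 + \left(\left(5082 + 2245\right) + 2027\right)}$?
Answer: $-4171 + 43 \sqrt{2} \approx -4110.2$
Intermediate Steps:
$\left(11097 - 15268\right) + \sqrt{-5656 + \left(\left(5082 + 2245\right) + 2027\right)} = -4171 + \sqrt{-5656 + \left(7327 + 2027\right)} = -4171 + \sqrt{-5656 + 9354} = -4171 + \sqrt{3698} = -4171 + 43 \sqrt{2}$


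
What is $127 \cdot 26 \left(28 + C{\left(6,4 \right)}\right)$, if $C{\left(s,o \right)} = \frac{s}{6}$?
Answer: $95758$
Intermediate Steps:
$C{\left(s,o \right)} = \frac{s}{6}$ ($C{\left(s,o \right)} = s \frac{1}{6} = \frac{s}{6}$)
$127 \cdot 26 \left(28 + C{\left(6,4 \right)}\right) = 127 \cdot 26 \left(28 + \frac{1}{6} \cdot 6\right) = 127 \cdot 26 \left(28 + 1\right) = 127 \cdot 26 \cdot 29 = 127 \cdot 754 = 95758$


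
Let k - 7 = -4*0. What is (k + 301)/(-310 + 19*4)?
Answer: -154/117 ≈ -1.3162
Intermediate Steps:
k = 7 (k = 7 - 4*0 = 7 + 0 = 7)
(k + 301)/(-310 + 19*4) = (7 + 301)/(-310 + 19*4) = 308/(-310 + 76) = 308/(-234) = 308*(-1/234) = -154/117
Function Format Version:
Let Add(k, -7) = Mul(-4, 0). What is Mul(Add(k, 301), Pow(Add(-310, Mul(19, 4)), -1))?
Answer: Rational(-154, 117) ≈ -1.3162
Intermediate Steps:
k = 7 (k = Add(7, Mul(-4, 0)) = Add(7, 0) = 7)
Mul(Add(k, 301), Pow(Add(-310, Mul(19, 4)), -1)) = Mul(Add(7, 301), Pow(Add(-310, Mul(19, 4)), -1)) = Mul(308, Pow(Add(-310, 76), -1)) = Mul(308, Pow(-234, -1)) = Mul(308, Rational(-1, 234)) = Rational(-154, 117)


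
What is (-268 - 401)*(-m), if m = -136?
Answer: -90984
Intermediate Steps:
(-268 - 401)*(-m) = (-268 - 401)*(-1*(-136)) = -669*136 = -90984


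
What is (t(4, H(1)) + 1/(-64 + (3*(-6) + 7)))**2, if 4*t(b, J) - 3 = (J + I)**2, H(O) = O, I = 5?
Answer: 8532241/90000 ≈ 94.803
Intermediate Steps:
t(b, J) = 3/4 + (5 + J)**2/4 (t(b, J) = 3/4 + (J + 5)**2/4 = 3/4 + (5 + J)**2/4)
(t(4, H(1)) + 1/(-64 + (3*(-6) + 7)))**2 = ((3/4 + (5 + 1)**2/4) + 1/(-64 + (3*(-6) + 7)))**2 = ((3/4 + (1/4)*6**2) + 1/(-64 + (-18 + 7)))**2 = ((3/4 + (1/4)*36) + 1/(-64 - 11))**2 = ((3/4 + 9) + 1/(-75))**2 = (39/4 - 1/75)**2 = (2921/300)**2 = 8532241/90000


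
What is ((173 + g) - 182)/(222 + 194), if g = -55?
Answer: -2/13 ≈ -0.15385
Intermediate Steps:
((173 + g) - 182)/(222 + 194) = ((173 - 55) - 182)/(222 + 194) = (118 - 182)/416 = -64*1/416 = -2/13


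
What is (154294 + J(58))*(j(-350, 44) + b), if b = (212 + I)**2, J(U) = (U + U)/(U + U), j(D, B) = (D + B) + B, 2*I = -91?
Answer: 16947917095/4 ≈ 4.2370e+9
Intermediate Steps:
I = -91/2 (I = (1/2)*(-91) = -91/2 ≈ -45.500)
j(D, B) = D + 2*B (j(D, B) = (B + D) + B = D + 2*B)
J(U) = 1 (J(U) = (2*U)/((2*U)) = (2*U)*(1/(2*U)) = 1)
b = 110889/4 (b = (212 - 91/2)**2 = (333/2)**2 = 110889/4 ≈ 27722.)
(154294 + J(58))*(j(-350, 44) + b) = (154294 + 1)*((-350 + 2*44) + 110889/4) = 154295*((-350 + 88) + 110889/4) = 154295*(-262 + 110889/4) = 154295*(109841/4) = 16947917095/4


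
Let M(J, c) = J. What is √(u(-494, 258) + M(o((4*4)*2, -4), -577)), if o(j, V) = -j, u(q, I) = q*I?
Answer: 2*I*√31871 ≈ 357.05*I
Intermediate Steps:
u(q, I) = I*q
√(u(-494, 258) + M(o((4*4)*2, -4), -577)) = √(258*(-494) - 4*4*2) = √(-127452 - 16*2) = √(-127452 - 1*32) = √(-127452 - 32) = √(-127484) = 2*I*√31871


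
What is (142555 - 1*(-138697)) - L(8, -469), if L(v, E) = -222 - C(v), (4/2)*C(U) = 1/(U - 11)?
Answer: 1688843/6 ≈ 2.8147e+5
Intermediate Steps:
C(U) = 1/(2*(-11 + U)) (C(U) = 1/(2*(U - 11)) = 1/(2*(-11 + U)))
L(v, E) = -222 - 1/(2*(-11 + v))
(142555 - 1*(-138697)) - L(8, -469) = (142555 - 1*(-138697)) - (4883 - 444*8)/(2*(-11 + 8)) = (142555 + 138697) - (4883 - 3552)/(2*(-3)) = 281252 - (-1)*1331/(2*3) = 281252 - 1*(-1331/6) = 281252 + 1331/6 = 1688843/6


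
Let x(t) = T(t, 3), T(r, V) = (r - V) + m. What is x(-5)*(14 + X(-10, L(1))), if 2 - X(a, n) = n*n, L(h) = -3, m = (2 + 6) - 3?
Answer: -21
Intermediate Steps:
m = 5 (m = 8 - 3 = 5)
X(a, n) = 2 - n**2 (X(a, n) = 2 - n*n = 2 - n**2)
T(r, V) = 5 + r - V (T(r, V) = (r - V) + 5 = 5 + r - V)
x(t) = 2 + t (x(t) = 5 + t - 1*3 = 5 + t - 3 = 2 + t)
x(-5)*(14 + X(-10, L(1))) = (2 - 5)*(14 + (2 - 1*(-3)**2)) = -3*(14 + (2 - 1*9)) = -3*(14 + (2 - 9)) = -3*(14 - 7) = -3*7 = -21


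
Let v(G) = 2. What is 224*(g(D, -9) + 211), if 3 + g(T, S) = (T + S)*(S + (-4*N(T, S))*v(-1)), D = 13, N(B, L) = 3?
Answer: 17024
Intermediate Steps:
g(T, S) = -3 + (-24 + S)*(S + T) (g(T, S) = -3 + (T + S)*(S - 4*3*2) = -3 + (S + T)*(S - 12*2) = -3 + (S + T)*(S - 24) = -3 + (S + T)*(-24 + S) = -3 + (-24 + S)*(S + T))
224*(g(D, -9) + 211) = 224*((-3 + (-9)**2 - 24*(-9) - 24*13 - 9*13) + 211) = 224*((-3 + 81 + 216 - 312 - 117) + 211) = 224*(-135 + 211) = 224*76 = 17024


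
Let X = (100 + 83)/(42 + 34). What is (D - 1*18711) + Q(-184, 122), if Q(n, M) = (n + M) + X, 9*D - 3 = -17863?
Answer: -14196445/684 ≈ -20755.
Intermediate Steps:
D = -17860/9 (D = ⅓ + (⅑)*(-17863) = ⅓ - 17863/9 = -17860/9 ≈ -1984.4)
X = 183/76 ≈ 2.4079
Q(n, M) = 183/76 + M + n (Q(n, M) = (n + M) + 183/76 = (M + n) + 183/76 = 183/76 + M + n)
(D - 1*18711) + Q(-184, 122) = (-17860/9 - 1*18711) + (183/76 + 122 - 184) = (-17860/9 - 18711) - 4529/76 = -186259/9 - 4529/76 = -14196445/684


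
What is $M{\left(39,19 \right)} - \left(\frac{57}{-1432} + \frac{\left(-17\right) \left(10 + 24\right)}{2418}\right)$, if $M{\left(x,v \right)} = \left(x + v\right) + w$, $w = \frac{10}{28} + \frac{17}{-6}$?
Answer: $\frac{225424421}{4039672} \approx 55.803$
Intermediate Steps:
$w = - \frac{52}{21}$ ($w = 10 \cdot \frac{1}{28} + 17 \left(- \frac{1}{6}\right) = \frac{5}{14} - \frac{17}{6} = - \frac{52}{21} \approx -2.4762$)
$M{\left(x,v \right)} = - \frac{52}{21} + v + x$ ($M{\left(x,v \right)} = \left(x + v\right) - \frac{52}{21} = \left(v + x\right) - \frac{52}{21} = - \frac{52}{21} + v + x$)
$M{\left(39,19 \right)} - \left(\frac{57}{-1432} + \frac{\left(-17\right) \left(10 + 24\right)}{2418}\right) = \left(- \frac{52}{21} + 19 + 39\right) - \left(\frac{57}{-1432} + \frac{\left(-17\right) \left(10 + 24\right)}{2418}\right) = \frac{1166}{21} - \left(57 \left(- \frac{1}{1432}\right) + \left(-17\right) 34 \cdot \frac{1}{2418}\right) = \frac{1166}{21} - \left(- \frac{57}{1432} - \frac{289}{1209}\right) = \frac{1166}{21} - - \frac{482761}{1731288} = \frac{1166}{21} + \frac{482761}{1731288} = \frac{225424421}{4039672}$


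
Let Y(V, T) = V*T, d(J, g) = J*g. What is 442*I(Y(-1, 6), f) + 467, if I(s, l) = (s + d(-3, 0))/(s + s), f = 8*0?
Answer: 688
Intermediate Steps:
f = 0
Y(V, T) = T*V
I(s, l) = ½ (I(s, l) = (s - 3*0)/(s + s) = (s + 0)/((2*s)) = s*(1/(2*s)) = ½)
442*I(Y(-1, 6), f) + 467 = 442*(½) + 467 = 221 + 467 = 688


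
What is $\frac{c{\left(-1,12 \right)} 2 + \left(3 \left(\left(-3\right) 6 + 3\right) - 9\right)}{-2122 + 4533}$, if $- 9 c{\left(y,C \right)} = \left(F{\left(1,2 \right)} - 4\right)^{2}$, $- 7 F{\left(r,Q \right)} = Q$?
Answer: $- \frac{2846}{118139} \approx -0.02409$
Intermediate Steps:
$F{\left(r,Q \right)} = - \frac{Q}{7}$
$c{\left(y,C \right)} = - \frac{100}{49}$ ($c{\left(y,C \right)} = - \frac{\left(\left(- \frac{1}{7}\right) 2 - 4\right)^{2}}{9} = - \frac{\left(- \frac{2}{7} - 4\right)^{2}}{9} = - \frac{\left(- \frac{30}{7}\right)^{2}}{9} = \left(- \frac{1}{9}\right) \frac{900}{49} = - \frac{100}{49}$)
$\frac{c{\left(-1,12 \right)} 2 + \left(3 \left(\left(-3\right) 6 + 3\right) - 9\right)}{-2122 + 4533} = \frac{\left(- \frac{100}{49}\right) 2 + \left(3 \left(\left(-3\right) 6 + 3\right) - 9\right)}{-2122 + 4533} = \frac{- \frac{200}{49} + \left(3 \left(-18 + 3\right) - 9\right)}{2411} = \left(- \frac{200}{49} + \left(3 \left(-15\right) - 9\right)\right) \frac{1}{2411} = \left(- \frac{200}{49} - 54\right) \frac{1}{2411} = \left(- \frac{2846}{49}\right) \frac{1}{2411} = - \frac{2846}{118139}$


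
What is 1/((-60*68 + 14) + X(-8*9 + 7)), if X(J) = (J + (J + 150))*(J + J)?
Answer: -1/6666 ≈ -0.00015002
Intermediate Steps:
X(J) = 2*J*(150 + 2*J) (X(J) = (J + (150 + J))*(2*J) = (150 + 2*J)*(2*J) = 2*J*(150 + 2*J))
1/((-60*68 + 14) + X(-8*9 + 7)) = 1/((-60*68 + 14) + 4*(-8*9 + 7)*(75 + (-8*9 + 7))) = 1/((-4080 + 14) + 4*(-72 + 7)*(75 + (-72 + 7))) = 1/(-4066 + 4*(-65)*(75 - 65)) = 1/(-4066 + 4*(-65)*10) = 1/(-4066 - 2600) = 1/(-6666) = -1/6666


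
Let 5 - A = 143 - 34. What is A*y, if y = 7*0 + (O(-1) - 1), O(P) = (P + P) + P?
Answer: 416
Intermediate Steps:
O(P) = 3*P (O(P) = 2*P + P = 3*P)
A = -104 (A = 5 - (143 - 34) = 5 - 1*109 = 5 - 109 = -104)
y = -4 (y = 7*0 + (3*(-1) - 1) = 0 + (-3 - 1) = 0 - 4 = -4)
A*y = -104*(-4) = 416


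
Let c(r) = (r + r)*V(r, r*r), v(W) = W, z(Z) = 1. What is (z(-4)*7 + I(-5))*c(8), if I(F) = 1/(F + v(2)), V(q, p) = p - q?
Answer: 17920/3 ≈ 5973.3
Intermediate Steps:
c(r) = 2*r*(r² - r) (c(r) = (r + r)*(r*r - r) = (2*r)*(r² - r) = 2*r*(r² - r))
I(F) = 1/(2 + F) (I(F) = 1/(F + 2) = 1/(2 + F))
(z(-4)*7 + I(-5))*c(8) = (1*7 + 1/(2 - 5))*(2*8²*(-1 + 8)) = (7 + 1/(-3))*(2*64*7) = (7 - ⅓)*896 = (20/3)*896 = 17920/3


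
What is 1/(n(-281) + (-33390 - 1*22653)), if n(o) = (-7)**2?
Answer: -1/55994 ≈ -1.7859e-5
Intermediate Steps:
n(o) = 49
1/(n(-281) + (-33390 - 1*22653)) = 1/(49 + (-33390 - 1*22653)) = 1/(49 + (-33390 - 22653)) = 1/(49 - 56043) = 1/(-55994) = -1/55994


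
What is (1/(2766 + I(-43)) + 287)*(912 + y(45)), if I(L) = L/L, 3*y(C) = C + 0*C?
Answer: 736158510/2767 ≈ 2.6605e+5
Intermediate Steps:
y(C) = C/3 (y(C) = (C + 0*C)/3 = (C + 0)/3 = C/3)
I(L) = 1
(1/(2766 + I(-43)) + 287)*(912 + y(45)) = (1/(2766 + 1) + 287)*(912 + (1/3)*45) = (1/2767 + 287)*(912 + 15) = (1/2767 + 287)*927 = (794130/2767)*927 = 736158510/2767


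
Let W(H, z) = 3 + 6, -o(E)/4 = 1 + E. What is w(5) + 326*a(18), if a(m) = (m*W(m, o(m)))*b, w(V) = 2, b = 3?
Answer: 158438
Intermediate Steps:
o(E) = -4 - 4*E (o(E) = -4*(1 + E) = -4 - 4*E)
W(H, z) = 9
a(m) = 27*m (a(m) = (m*9)*3 = (9*m)*3 = 27*m)
w(5) + 326*a(18) = 2 + 326*(27*18) = 2 + 326*486 = 2 + 158436 = 158438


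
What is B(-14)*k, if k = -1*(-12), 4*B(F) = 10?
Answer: 30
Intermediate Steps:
B(F) = 5/2 (B(F) = (¼)*10 = 5/2)
k = 12
B(-14)*k = (5/2)*12 = 30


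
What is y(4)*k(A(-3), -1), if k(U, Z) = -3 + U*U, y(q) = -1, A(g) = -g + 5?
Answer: -61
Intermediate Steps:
A(g) = 5 - g
k(U, Z) = -3 + U²
y(4)*k(A(-3), -1) = -(-3 + (5 - 1*(-3))²) = -(-3 + (5 + 3)²) = -(-3 + 8²) = -(-3 + 64) = -1*61 = -61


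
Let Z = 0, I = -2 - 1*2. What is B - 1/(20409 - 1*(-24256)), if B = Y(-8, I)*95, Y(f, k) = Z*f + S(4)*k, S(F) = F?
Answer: -67890801/44665 ≈ -1520.0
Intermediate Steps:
I = -4 (I = -2 - 2 = -4)
Y(f, k) = 4*k (Y(f, k) = 0*f + 4*k = 0 + 4*k = 4*k)
B = -1520 (B = (4*(-4))*95 = -16*95 = -1520)
B - 1/(20409 - 1*(-24256)) = -1520 - 1/(20409 - 1*(-24256)) = -1520 - 1/(20409 + 24256) = -1520 - 1/44665 = -67890801/44665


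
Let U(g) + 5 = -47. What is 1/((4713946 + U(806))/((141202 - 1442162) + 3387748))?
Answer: 347798/785649 ≈ 0.44269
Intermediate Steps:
U(g) = -52 (U(g) = -5 - 47 = -52)
1/((4713946 + U(806))/((141202 - 1442162) + 3387748)) = 1/((4713946 - 52)/((141202 - 1442162) + 3387748)) = 1/(4713894/(-1300960 + 3387748)) = 1/(4713894/2086788) = 1/(4713894*(1/2086788)) = 1/(785649/347798) = 347798/785649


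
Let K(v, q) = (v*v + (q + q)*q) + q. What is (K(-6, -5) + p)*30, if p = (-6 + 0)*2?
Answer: 2070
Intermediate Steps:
K(v, q) = q + v**2 + 2*q**2 (K(v, q) = (v**2 + (2*q)*q) + q = (v**2 + 2*q**2) + q = q + v**2 + 2*q**2)
p = -12 (p = -6*2 = -12)
(K(-6, -5) + p)*30 = ((-5 + (-6)**2 + 2*(-5)**2) - 12)*30 = ((-5 + 36 + 2*25) - 12)*30 = ((-5 + 36 + 50) - 12)*30 = (81 - 12)*30 = 69*30 = 2070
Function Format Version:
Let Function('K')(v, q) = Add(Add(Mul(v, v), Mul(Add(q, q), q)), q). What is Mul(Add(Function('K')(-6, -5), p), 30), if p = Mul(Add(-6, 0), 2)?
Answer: 2070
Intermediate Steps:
Function('K')(v, q) = Add(q, Pow(v, 2), Mul(2, Pow(q, 2))) (Function('K')(v, q) = Add(Add(Pow(v, 2), Mul(Mul(2, q), q)), q) = Add(Add(Pow(v, 2), Mul(2, Pow(q, 2))), q) = Add(q, Pow(v, 2), Mul(2, Pow(q, 2))))
p = -12 (p = Mul(-6, 2) = -12)
Mul(Add(Function('K')(-6, -5), p), 30) = Mul(Add(Add(-5, Pow(-6, 2), Mul(2, Pow(-5, 2))), -12), 30) = Mul(Add(Add(-5, 36, Mul(2, 25)), -12), 30) = Mul(Add(Add(-5, 36, 50), -12), 30) = Mul(Add(81, -12), 30) = Mul(69, 30) = 2070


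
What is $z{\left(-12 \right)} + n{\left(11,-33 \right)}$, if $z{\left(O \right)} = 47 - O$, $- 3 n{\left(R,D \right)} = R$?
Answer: $\frac{166}{3} \approx 55.333$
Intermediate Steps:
$n{\left(R,D \right)} = - \frac{R}{3}$
$z{\left(-12 \right)} + n{\left(11,-33 \right)} = \left(47 - -12\right) - \frac{11}{3} = \left(47 + 12\right) - \frac{11}{3} = 59 - \frac{11}{3} = \frac{166}{3}$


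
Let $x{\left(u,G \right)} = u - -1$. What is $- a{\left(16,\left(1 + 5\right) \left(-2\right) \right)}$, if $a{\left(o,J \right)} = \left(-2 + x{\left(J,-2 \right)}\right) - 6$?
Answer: $19$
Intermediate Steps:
$x{\left(u,G \right)} = 1 + u$ ($x{\left(u,G \right)} = u + 1 = 1 + u$)
$a{\left(o,J \right)} = -7 + J$ ($a{\left(o,J \right)} = \left(-2 + \left(1 + J\right)\right) - 6 = \left(-1 + J\right) - 6 = -7 + J$)
$- a{\left(16,\left(1 + 5\right) \left(-2\right) \right)} = - (-7 + \left(1 + 5\right) \left(-2\right)) = - (-7 + 6 \left(-2\right)) = - (-7 - 12) = \left(-1\right) \left(-19\right) = 19$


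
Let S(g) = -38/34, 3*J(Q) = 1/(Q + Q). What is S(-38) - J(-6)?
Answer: -667/612 ≈ -1.0899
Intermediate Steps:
J(Q) = 1/(6*Q) (J(Q) = 1/(3*(Q + Q)) = 1/(3*((2*Q))) = (1/(2*Q))/3 = 1/(6*Q))
S(g) = -19/17 (S(g) = -38*1/34 = -19/17)
S(-38) - J(-6) = -19/17 - 1/(6*(-6)) = -19/17 - (-1)/(6*6) = -19/17 - 1*(-1/36) = -19/17 + 1/36 = -667/612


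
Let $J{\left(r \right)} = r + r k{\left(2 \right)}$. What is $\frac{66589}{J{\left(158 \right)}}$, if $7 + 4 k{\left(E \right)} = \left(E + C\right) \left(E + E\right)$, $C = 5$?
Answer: $\frac{133178}{1975} \approx 67.432$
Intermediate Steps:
$k{\left(E \right)} = - \frac{7}{4} + \frac{E \left(5 + E\right)}{2}$ ($k{\left(E \right)} = - \frac{7}{4} + \frac{\left(E + 5\right) \left(E + E\right)}{4} = - \frac{7}{4} + \frac{\left(5 + E\right) 2 E}{4} = - \frac{7}{4} + \frac{2 E \left(5 + E\right)}{4} = - \frac{7}{4} + \frac{E \left(5 + E\right)}{2}$)
$J{\left(r \right)} = \frac{25 r}{4}$ ($J{\left(r \right)} = r + r \left(- \frac{7}{4} + \frac{2^{2}}{2} + \frac{5}{2} \cdot 2\right) = r + r \left(- \frac{7}{4} + \frac{1}{2} \cdot 4 + 5\right) = r + r \left(- \frac{7}{4} + 2 + 5\right) = r + r \frac{21}{4} = r + \frac{21 r}{4} = \frac{25 r}{4}$)
$\frac{66589}{J{\left(158 \right)}} = \frac{66589}{\frac{25}{4} \cdot 158} = \frac{66589}{\frac{1975}{2}} = 66589 \cdot \frac{2}{1975} = \frac{133178}{1975}$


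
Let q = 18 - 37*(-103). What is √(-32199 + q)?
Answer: I*√28370 ≈ 168.43*I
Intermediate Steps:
q = 3829 (q = 18 + 3811 = 3829)
√(-32199 + q) = √(-32199 + 3829) = √(-28370) = I*√28370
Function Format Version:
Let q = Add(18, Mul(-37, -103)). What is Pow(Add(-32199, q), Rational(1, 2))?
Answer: Mul(I, Pow(28370, Rational(1, 2))) ≈ Mul(168.43, I)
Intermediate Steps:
q = 3829 (q = Add(18, 3811) = 3829)
Pow(Add(-32199, q), Rational(1, 2)) = Pow(Add(-32199, 3829), Rational(1, 2)) = Pow(-28370, Rational(1, 2)) = Mul(I, Pow(28370, Rational(1, 2)))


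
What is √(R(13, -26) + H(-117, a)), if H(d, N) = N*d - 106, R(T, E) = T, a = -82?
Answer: √9501 ≈ 97.473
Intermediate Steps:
H(d, N) = -106 + N*d
√(R(13, -26) + H(-117, a)) = √(13 + (-106 - 82*(-117))) = √(13 + (-106 + 9594)) = √(13 + 9488) = √9501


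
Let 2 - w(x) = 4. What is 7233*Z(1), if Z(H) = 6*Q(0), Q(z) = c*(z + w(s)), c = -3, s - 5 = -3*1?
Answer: 260388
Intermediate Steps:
s = 2 (s = 5 - 3*1 = 5 - 3 = 2)
w(x) = -2 (w(x) = 2 - 1*4 = 2 - 4 = -2)
Q(z) = 6 - 3*z (Q(z) = -3*(z - 2) = -3*(-2 + z) = 6 - 3*z)
Z(H) = 36 (Z(H) = 6*(6 - 3*0) = 6*(6 + 0) = 6*6 = 36)
7233*Z(1) = 7233*36 = 260388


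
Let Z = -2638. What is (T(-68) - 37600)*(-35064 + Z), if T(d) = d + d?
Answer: 1422722672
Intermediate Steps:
T(d) = 2*d
(T(-68) - 37600)*(-35064 + Z) = (2*(-68) - 37600)*(-35064 - 2638) = (-136 - 37600)*(-37702) = -37736*(-37702) = 1422722672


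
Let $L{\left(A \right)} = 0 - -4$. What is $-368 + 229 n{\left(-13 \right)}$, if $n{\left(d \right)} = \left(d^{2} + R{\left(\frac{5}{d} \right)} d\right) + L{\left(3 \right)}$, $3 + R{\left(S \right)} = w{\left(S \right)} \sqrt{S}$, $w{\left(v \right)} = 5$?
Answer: $48180 - 1145 i \sqrt{65} \approx 48180.0 - 9231.3 i$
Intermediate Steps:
$R{\left(S \right)} = -3 + 5 \sqrt{S}$
$L{\left(A \right)} = 4$ ($L{\left(A \right)} = 0 + 4 = 4$)
$n{\left(d \right)} = 4 + d^{2} + d \left(-3 + 5 \sqrt{5} \sqrt{\frac{1}{d}}\right)$ ($n{\left(d \right)} = \left(d^{2} + \left(-3 + 5 \sqrt{\frac{5}{d}}\right) d\right) + 4 = \left(d^{2} + \left(-3 + 5 \sqrt{5} \sqrt{\frac{1}{d}}\right) d\right) + 4 = \left(d^{2} + d \left(-3 + 5 \sqrt{5} \sqrt{\frac{1}{d}}\right)\right) + 4 = 4 + d^{2} + d \left(-3 + 5 \sqrt{5} \sqrt{\frac{1}{d}}\right)$)
$-368 + 229 n{\left(-13 \right)} = -368 + 229 \left(4 + \left(-13\right)^{2} - 13 \left(-3 + 5 \sqrt{5} \sqrt{\frac{1}{-13}}\right)\right) = -368 + 229 \left(4 + 169 - 13 \left(-3 + 5 \sqrt{5} \sqrt{- \frac{1}{13}}\right)\right) = -368 + 229 \left(4 + 169 - 13 \left(-3 + 5 \sqrt{5} \frac{i \sqrt{13}}{13}\right)\right) = -368 + 229 \left(4 + 169 - 13 \left(-3 + \frac{5 i \sqrt{65}}{13}\right)\right) = -368 + 229 \left(4 + 169 + \left(39 - 5 i \sqrt{65}\right)\right) = -368 + 229 \left(212 - 5 i \sqrt{65}\right) = -368 + \left(48548 - 1145 i \sqrt{65}\right) = 48180 - 1145 i \sqrt{65}$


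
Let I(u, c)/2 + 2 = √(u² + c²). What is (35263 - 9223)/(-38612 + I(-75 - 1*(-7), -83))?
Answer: -251390160/372787351 - 13020*√11513/372787351 ≈ -0.67810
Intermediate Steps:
I(u, c) = -4 + 2*√(c² + u²) (I(u, c) = -4 + 2*√(u² + c²) = -4 + 2*√(c² + u²))
(35263 - 9223)/(-38612 + I(-75 - 1*(-7), -83)) = (35263 - 9223)/(-38612 + (-4 + 2*√((-83)² + (-75 - 1*(-7))²))) = 26040/(-38612 + (-4 + 2*√(6889 + (-75 + 7)²))) = 26040/(-38612 + (-4 + 2*√(6889 + (-68)²))) = 26040/(-38612 + (-4 + 2*√(6889 + 4624))) = 26040/(-38612 + (-4 + 2*√11513)) = 26040/(-38616 + 2*√11513)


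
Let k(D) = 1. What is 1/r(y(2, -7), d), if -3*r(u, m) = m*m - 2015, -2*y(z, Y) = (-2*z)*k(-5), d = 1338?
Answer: -3/1788229 ≈ -1.6776e-6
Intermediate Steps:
y(z, Y) = z (y(z, Y) = -(-2*z)/2 = -(-1)*z = z)
r(u, m) = 2015/3 - m**2/3 (r(u, m) = -(m*m - 2015)/3 = -(m**2 - 2015)/3 = -(-2015 + m**2)/3 = 2015/3 - m**2/3)
1/r(y(2, -7), d) = 1/(2015/3 - 1/3*1338**2) = 1/(2015/3 - 1/3*1790244) = 1/(2015/3 - 596748) = 1/(-1788229/3) = -3/1788229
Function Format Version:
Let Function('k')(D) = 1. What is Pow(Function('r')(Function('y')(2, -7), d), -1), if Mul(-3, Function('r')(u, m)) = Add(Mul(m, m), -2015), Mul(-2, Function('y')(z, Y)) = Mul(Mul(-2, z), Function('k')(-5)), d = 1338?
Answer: Rational(-3, 1788229) ≈ -1.6776e-6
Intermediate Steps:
Function('y')(z, Y) = z (Function('y')(z, Y) = Mul(Rational(-1, 2), Mul(Mul(-2, z), 1)) = Mul(Rational(-1, 2), Mul(-2, z)) = z)
Function('r')(u, m) = Add(Rational(2015, 3), Mul(Rational(-1, 3), Pow(m, 2))) (Function('r')(u, m) = Mul(Rational(-1, 3), Add(Mul(m, m), -2015)) = Mul(Rational(-1, 3), Add(Pow(m, 2), -2015)) = Mul(Rational(-1, 3), Add(-2015, Pow(m, 2))) = Add(Rational(2015, 3), Mul(Rational(-1, 3), Pow(m, 2))))
Pow(Function('r')(Function('y')(2, -7), d), -1) = Pow(Add(Rational(2015, 3), Mul(Rational(-1, 3), Pow(1338, 2))), -1) = Pow(Add(Rational(2015, 3), Mul(Rational(-1, 3), 1790244)), -1) = Pow(Add(Rational(2015, 3), -596748), -1) = Pow(Rational(-1788229, 3), -1) = Rational(-3, 1788229)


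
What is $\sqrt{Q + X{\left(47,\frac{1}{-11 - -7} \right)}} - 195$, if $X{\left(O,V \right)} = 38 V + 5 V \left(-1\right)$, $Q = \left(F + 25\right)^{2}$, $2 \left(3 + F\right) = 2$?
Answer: $-195 + \frac{\sqrt{2083}}{2} \approx -172.18$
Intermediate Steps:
$F = -2$ ($F = -3 + \frac{1}{2} \cdot 2 = -3 + 1 = -2$)
$Q = 529$ ($Q = \left(-2 + 25\right)^{2} = 23^{2} = 529$)
$X{\left(O,V \right)} = 33 V$ ($X{\left(O,V \right)} = 38 V - 5 V = 33 V$)
$\sqrt{Q + X{\left(47,\frac{1}{-11 - -7} \right)}} - 195 = \sqrt{529 + \frac{33}{-11 - -7}} - 195 = \sqrt{529 + \frac{33}{-11 + 7}} - 195 = \sqrt{529 + \frac{33}{-4}} - 195 = \sqrt{529 + 33 \left(- \frac{1}{4}\right)} - 195 = \sqrt{529 - \frac{33}{4}} - 195 = \sqrt{\frac{2083}{4}} - 195 = \frac{\sqrt{2083}}{2} - 195 = -195 + \frac{\sqrt{2083}}{2}$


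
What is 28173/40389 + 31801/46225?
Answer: 862235838/622327175 ≈ 1.3855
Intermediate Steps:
28173/40389 + 31801/46225 = 28173*(1/40389) + 31801*(1/46225) = 9391/13463 + 31801/46225 = 862235838/622327175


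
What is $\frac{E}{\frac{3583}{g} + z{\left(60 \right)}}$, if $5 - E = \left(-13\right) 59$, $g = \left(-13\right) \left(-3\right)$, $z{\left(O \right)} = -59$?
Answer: $\frac{15054}{641} \approx 23.485$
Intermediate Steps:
$g = 39$
$E = 772$ ($E = 5 - \left(-13\right) 59 = 5 - -767 = 5 + 767 = 772$)
$\frac{E}{\frac{3583}{g} + z{\left(60 \right)}} = \frac{772}{\frac{3583}{39} - 59} = \frac{772}{\frac{1282}{39}} = 772 \cdot \frac{39}{1282} = \frac{15054}{641}$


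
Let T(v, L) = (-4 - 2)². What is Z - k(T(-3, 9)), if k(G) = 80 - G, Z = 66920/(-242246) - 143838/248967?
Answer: -150288915922/3350625549 ≈ -44.854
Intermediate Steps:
Z = -2861391766/3350625549 (Z = 66920*(-1/242246) - 143838*1/248967 = -33460/121123 - 15982/27663 = -2861391766/3350625549 ≈ -0.85399)
T(v, L) = 36 (T(v, L) = (-6)² = 36)
Z - k(T(-3, 9)) = -2861391766/3350625549 - (80 - 1*36) = -2861391766/3350625549 - (80 - 36) = -2861391766/3350625549 - 1*44 = -2861391766/3350625549 - 44 = -150288915922/3350625549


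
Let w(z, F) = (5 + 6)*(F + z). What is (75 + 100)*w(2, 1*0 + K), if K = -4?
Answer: -3850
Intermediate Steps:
w(z, F) = 11*F + 11*z (w(z, F) = 11*(F + z) = 11*F + 11*z)
(75 + 100)*w(2, 1*0 + K) = (75 + 100)*(11*(1*0 - 4) + 11*2) = 175*(11*(0 - 4) + 22) = 175*(11*(-4) + 22) = 175*(-44 + 22) = 175*(-22) = -3850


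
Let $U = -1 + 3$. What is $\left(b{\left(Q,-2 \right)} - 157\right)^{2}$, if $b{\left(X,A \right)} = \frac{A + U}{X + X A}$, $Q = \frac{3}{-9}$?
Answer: $24649$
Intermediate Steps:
$Q = - \frac{1}{3}$ ($Q = 3 \left(- \frac{1}{9}\right) = - \frac{1}{3} \approx -0.33333$)
$U = 2$
$b{\left(X,A \right)} = \frac{2 + A}{X + A X}$ ($b{\left(X,A \right)} = \frac{A + 2}{X + X A} = \frac{2 + A}{X + A X}$)
$\left(b{\left(Q,-2 \right)} - 157\right)^{2} = \left(\frac{2 - 2}{\left(- \frac{1}{3}\right) \left(1 - 2\right)} - 157\right)^{2} = \left(\left(-3\right) \frac{1}{-1} \cdot 0 - 157\right)^{2} = \left(\left(-3\right) \left(-1\right) 0 - 157\right)^{2} = \left(0 - 157\right)^{2} = \left(-157\right)^{2} = 24649$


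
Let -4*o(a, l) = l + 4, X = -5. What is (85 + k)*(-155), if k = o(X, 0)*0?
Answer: -13175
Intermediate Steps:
o(a, l) = -1 - l/4 (o(a, l) = -(l + 4)/4 = -(4 + l)/4 = -1 - l/4)
k = 0 (k = (-1 - ¼*0)*0 = (-1 + 0)*0 = -1*0 = 0)
(85 + k)*(-155) = (85 + 0)*(-155) = 85*(-155) = -13175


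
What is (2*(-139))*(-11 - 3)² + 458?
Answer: -54030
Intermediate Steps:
(2*(-139))*(-11 - 3)² + 458 = -278*(-14)² + 458 = -278*196 + 458 = -54488 + 458 = -54030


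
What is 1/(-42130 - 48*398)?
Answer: -1/61234 ≈ -1.6331e-5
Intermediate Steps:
1/(-42130 - 48*398) = 1/(-42130 - 19104) = 1/(-61234) = -1/61234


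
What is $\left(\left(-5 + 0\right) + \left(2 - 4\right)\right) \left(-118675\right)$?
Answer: $830725$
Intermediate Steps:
$\left(\left(-5 + 0\right) + \left(2 - 4\right)\right) \left(-118675\right) = \left(-5 - 2\right) \left(-118675\right) = \left(-7\right) \left(-118675\right) = 830725$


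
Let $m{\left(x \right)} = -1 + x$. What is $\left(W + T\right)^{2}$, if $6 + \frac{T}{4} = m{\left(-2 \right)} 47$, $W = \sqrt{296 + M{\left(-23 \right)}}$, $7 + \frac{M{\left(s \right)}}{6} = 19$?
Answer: $346112 - 4704 \sqrt{23} \approx 3.2355 \cdot 10^{5}$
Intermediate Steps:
$M{\left(s \right)} = 72$ ($M{\left(s \right)} = -42 + 6 \cdot 19 = -42 + 114 = 72$)
$W = 4 \sqrt{23}$ ($W = \sqrt{296 + 72} = \sqrt{368} = 4 \sqrt{23} \approx 19.183$)
$T = -588$ ($T = -24 + 4 \left(-1 - 2\right) 47 = -24 + 4 \left(\left(-3\right) 47\right) = -24 + 4 \left(-141\right) = -24 - 564 = -588$)
$\left(W + T\right)^{2} = \left(4 \sqrt{23} - 588\right)^{2} = \left(-588 + 4 \sqrt{23}\right)^{2}$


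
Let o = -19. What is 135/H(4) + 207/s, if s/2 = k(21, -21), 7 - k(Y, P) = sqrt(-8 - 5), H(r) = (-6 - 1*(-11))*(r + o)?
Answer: 6129/620 + 207*I*sqrt(13)/124 ≈ 9.8855 + 6.0189*I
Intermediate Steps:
H(r) = -95 + 5*r (H(r) = (-6 - 1*(-11))*(r - 19) = (-6 + 11)*(-19 + r) = 5*(-19 + r) = -95 + 5*r)
k(Y, P) = 7 - I*sqrt(13) (k(Y, P) = 7 - sqrt(-8 - 5) = 7 - sqrt(-13) = 7 - I*sqrt(13))
s = 14 - 2*I*sqrt(13) (s = 2*(7 - I*sqrt(13)) = 14 - 2*I*sqrt(13) ≈ 14.0 - 7.2111*I)
135/H(4) + 207/s = 135/(-95 + 5*4) + 207/(14 - 2*I*sqrt(13)) = 135/(-95 + 20) + 207/(14 - 2*I*sqrt(13)) = 135/(-75) + 207/(14 - 2*I*sqrt(13)) = 135*(-1/75) + 207/(14 - 2*I*sqrt(13)) = -9/5 + 207/(14 - 2*I*sqrt(13))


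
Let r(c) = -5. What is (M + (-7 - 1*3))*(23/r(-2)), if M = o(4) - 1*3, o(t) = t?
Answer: 207/5 ≈ 41.400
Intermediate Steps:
M = 1 (M = 4 - 1*3 = 4 - 3 = 1)
(M + (-7 - 1*3))*(23/r(-2)) = (1 + (-7 - 1*3))*(23/(-5)) = (1 + (-7 - 3))*(23*(-1/5)) = (1 - 10)*(-23/5) = -9*(-23/5) = 207/5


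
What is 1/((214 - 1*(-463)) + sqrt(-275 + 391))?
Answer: 677/458213 - 2*sqrt(29)/458213 ≈ 0.0014540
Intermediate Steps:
1/((214 - 1*(-463)) + sqrt(-275 + 391)) = 1/((214 + 463) + sqrt(116)) = 1/(677 + 2*sqrt(29))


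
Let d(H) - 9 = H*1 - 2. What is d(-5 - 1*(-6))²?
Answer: 64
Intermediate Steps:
d(H) = 7 + H (d(H) = 9 + (H*1 - 2) = 9 + (H - 2) = 9 + (-2 + H) = 7 + H)
d(-5 - 1*(-6))² = (7 + (-5 - 1*(-6)))² = (7 + (-5 + 6))² = (7 + 1)² = 8² = 64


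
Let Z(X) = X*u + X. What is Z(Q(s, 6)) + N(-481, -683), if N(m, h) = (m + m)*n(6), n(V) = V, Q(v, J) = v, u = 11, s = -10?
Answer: -5892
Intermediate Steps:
N(m, h) = 12*m (N(m, h) = (m + m)*6 = (2*m)*6 = 12*m)
Z(X) = 12*X (Z(X) = X*11 + X = 11*X + X = 12*X)
Z(Q(s, 6)) + N(-481, -683) = 12*(-10) + 12*(-481) = -120 - 5772 = -5892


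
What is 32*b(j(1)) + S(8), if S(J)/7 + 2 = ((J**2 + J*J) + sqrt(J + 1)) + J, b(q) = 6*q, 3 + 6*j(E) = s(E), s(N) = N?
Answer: 895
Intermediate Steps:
j(E) = -1/2 + E/6
S(J) = -14 + 7*J + 7*sqrt(1 + J) + 14*J**2 (S(J) = -14 + 7*(((J**2 + J*J) + sqrt(J + 1)) + J) = -14 + 7*(((J**2 + J**2) + sqrt(1 + J)) + J) = -14 + 7*((2*J**2 + sqrt(1 + J)) + J) = -14 + 7*((sqrt(1 + J) + 2*J**2) + J) = -14 + 7*(J + sqrt(1 + J) + 2*J**2) = -14 + (7*J + 7*sqrt(1 + J) + 14*J**2) = -14 + 7*J + 7*sqrt(1 + J) + 14*J**2)
32*b(j(1)) + S(8) = 32*(6*(-1/2 + (1/6)*1)) + (-14 + 7*8 + 7*sqrt(1 + 8) + 14*8**2) = 32*(6*(-1/2 + 1/6)) + (-14 + 56 + 7*sqrt(9) + 14*64) = 32*(6*(-1/3)) + (-14 + 56 + 7*3 + 896) = 32*(-2) + (-14 + 56 + 21 + 896) = -64 + 959 = 895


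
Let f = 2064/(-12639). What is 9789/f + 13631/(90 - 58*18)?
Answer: -19676673253/328176 ≈ -59958.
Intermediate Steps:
f = -688/4213 (f = 2064*(-1/12639) = -688/4213 ≈ -0.16330)
9789/f + 13631/(90 - 58*18) = 9789/(-688/4213) + 13631/(90 - 58*18) = 9789*(-4213/688) + 13631/(90 - 1044) = -41241057/688 + 13631/(-954) = -41241057/688 + 13631*(-1/954) = -41241057/688 - 13631/954 = -19676673253/328176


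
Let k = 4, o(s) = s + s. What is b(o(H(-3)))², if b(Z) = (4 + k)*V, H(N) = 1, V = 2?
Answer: 256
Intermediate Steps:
o(s) = 2*s
b(Z) = 16 (b(Z) = (4 + 4)*2 = 8*2 = 16)
b(o(H(-3)))² = 16² = 256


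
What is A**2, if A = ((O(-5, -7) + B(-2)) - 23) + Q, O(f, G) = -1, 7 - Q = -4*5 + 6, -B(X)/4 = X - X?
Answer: 9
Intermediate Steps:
B(X) = 0 (B(X) = -4*(X - X) = -4*0 = 0)
Q = 21 (Q = 7 - (-4*5 + 6) = 7 - (-20 + 6) = 7 - 1*(-14) = 7 + 14 = 21)
A = -3 (A = ((-1 + 0) - 23) + 21 = (-1 - 23) + 21 = -24 + 21 = -3)
A**2 = (-3)**2 = 9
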